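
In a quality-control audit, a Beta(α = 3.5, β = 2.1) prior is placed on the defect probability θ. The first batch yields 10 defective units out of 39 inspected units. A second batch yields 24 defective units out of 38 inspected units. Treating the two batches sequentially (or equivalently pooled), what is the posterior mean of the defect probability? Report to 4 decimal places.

The Beta prior is conjugate to a Binomial/Bernoulli likelihood; the update adds successes to α and failures to β.
After batch 1: Beta(3.5+10, 2.1+29) = Beta(13.5, 31.1).
After batch 2: Beta(13.5+24, 31.1+14) = Beta(37.5, 45.1).
Posterior mean = α/(α+β) = 37.5/82.6 = 0.4540.

0.4540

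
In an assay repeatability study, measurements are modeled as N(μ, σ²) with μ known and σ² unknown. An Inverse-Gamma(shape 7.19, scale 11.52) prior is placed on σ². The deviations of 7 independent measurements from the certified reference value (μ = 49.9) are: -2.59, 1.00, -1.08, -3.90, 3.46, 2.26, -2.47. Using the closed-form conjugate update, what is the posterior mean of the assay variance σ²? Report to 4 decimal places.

3.6277

With known mean μ and an Inverse-Gamma(α, β) prior on σ², the Normal likelihood is conjugate: posterior is Inv-Gamma(α + n/2, β + Σ(xᵢ−μ)²/2).
Σ(xᵢ−μ)² = (-2.59)² + (1.00)² + (-1.08)² + (-3.90)² + (3.46)² + (2.26)² + (-2.47)² = 47.2646.
Posterior: Inv-Gamma(7.19 + 7/2, 11.52 + 47.2646/2) = Inv-Gamma(10.69, 35.15230).
E[σ²|data] = β/(α−1) = 35.15230/9.69 = 3.6277.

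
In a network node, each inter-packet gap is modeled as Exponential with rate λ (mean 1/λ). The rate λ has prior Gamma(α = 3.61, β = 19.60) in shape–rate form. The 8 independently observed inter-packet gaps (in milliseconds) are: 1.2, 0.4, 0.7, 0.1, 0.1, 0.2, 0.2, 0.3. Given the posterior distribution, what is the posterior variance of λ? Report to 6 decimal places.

With a Gamma(shape α, rate β) prior on the exponential rate λ, the posterior after n observations with total T = Σxᵢ is Gamma(α+n, β+T).
Sum of observations T = 3.2 milliseconds; n = 8.
Posterior: Gamma(3.61+8, 19.60+3.2) = Gamma(11.61, 22.80).
Var = α/β² = 0.022334.

0.022334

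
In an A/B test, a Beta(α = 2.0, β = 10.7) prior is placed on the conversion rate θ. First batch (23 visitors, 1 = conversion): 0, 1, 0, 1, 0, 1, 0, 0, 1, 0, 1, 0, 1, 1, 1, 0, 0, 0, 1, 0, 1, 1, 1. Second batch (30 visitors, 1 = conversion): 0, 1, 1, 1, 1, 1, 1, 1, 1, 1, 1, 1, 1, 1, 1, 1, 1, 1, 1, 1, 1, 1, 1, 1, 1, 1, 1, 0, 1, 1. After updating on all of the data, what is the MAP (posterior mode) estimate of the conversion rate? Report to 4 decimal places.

The Beta prior is conjugate to a Binomial/Bernoulli likelihood; the update adds successes to α and failures to β.
After batch 1: Beta(2.0+12, 10.7+11) = Beta(14.0, 21.7).
After batch 2: Beta(14.0+28, 21.7+2) = Beta(42.0, 23.7).
Mode of Beta(a,b) for a,b>1 is (a−1)/(a+b−2) = 41.0/63.7 = 0.6436.

0.6436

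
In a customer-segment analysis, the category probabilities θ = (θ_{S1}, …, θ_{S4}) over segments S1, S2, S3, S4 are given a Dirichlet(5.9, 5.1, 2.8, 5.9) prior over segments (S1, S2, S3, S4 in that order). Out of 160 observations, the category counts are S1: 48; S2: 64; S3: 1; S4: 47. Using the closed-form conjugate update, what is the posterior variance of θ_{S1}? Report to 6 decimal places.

0.001162

The Dirichlet prior is conjugate to the Multinomial likelihood: each posterior αⱼ = prior αⱼ + observed count nⱼ.
Posterior concentration: (53.9, 69.1, 3.8, 52.9), total = 179.7.
Var[θ_j] = α_j(Σα−α_j)/((Σα)²(Σα+1)) = 53.9·125.8/(179.7²·180.7) = 0.001162.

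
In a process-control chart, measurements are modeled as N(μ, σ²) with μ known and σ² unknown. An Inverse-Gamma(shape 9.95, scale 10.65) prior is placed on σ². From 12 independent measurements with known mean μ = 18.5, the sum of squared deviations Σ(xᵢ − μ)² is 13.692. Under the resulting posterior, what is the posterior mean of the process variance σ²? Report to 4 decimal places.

1.1703

With known mean μ and an Inverse-Gamma(α, β) prior on σ², the Normal likelihood is conjugate: posterior is Inv-Gamma(α + n/2, β + Σ(xᵢ−μ)²/2).
Posterior: Inv-Gamma(9.95 + 12/2, 10.65 + 13.692/2) = Inv-Gamma(15.95, 17.4960).
E[σ²|data] = β/(α−1) = 17.4960/14.95 = 1.1703.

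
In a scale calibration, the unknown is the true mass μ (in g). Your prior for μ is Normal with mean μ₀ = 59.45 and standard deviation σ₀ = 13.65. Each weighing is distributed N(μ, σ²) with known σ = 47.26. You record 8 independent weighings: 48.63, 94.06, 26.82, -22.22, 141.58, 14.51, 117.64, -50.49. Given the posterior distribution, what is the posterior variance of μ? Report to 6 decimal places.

For Normal data with known variance σ², a Normal(μ₀, σ₀²) prior on μ is conjugate. Posterior precision = 1/σ₀² + n/σ²; posterior mean is the precision-weighted average of μ₀ and x̄.
σ₀² = 13.65² = 186.3225, σ² = 47.26² = 2233.5076; σ² + n·σ₀² = 2233.5076 + 8·186.3225 = 3724.0876.
Posterior precision = 1/σ₀² + n/σ² = 1/186.3225 + 8/2233.5076 = (σ² + n·σ₀²)/(σ₀²σ²) = 3724.0876/(186.3225·2233.5076); posterior variance σₙ² = σ₀²σ²/(σ² + n·σ₀²) = 186.3225·2233.5076/3724.0876 = 111.746222.

111.746222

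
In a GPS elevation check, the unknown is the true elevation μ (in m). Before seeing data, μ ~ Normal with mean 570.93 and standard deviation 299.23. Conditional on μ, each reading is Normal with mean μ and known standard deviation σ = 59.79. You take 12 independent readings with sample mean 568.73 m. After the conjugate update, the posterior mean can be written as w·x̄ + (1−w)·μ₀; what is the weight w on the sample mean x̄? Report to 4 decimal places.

For Normal data with known variance σ², a Normal(μ₀, σ₀²) prior on μ is conjugate. Posterior precision = 1/σ₀² + n/σ²; posterior mean is the precision-weighted average of μ₀ and x̄.
σ₀² = 299.23² = 89538.5929, σ² = 59.79² = 3574.8441. Prior precision 1/σ₀² = 1/89538.5929; data precision n/σ² = 12/3574.8441.
w = (n/σ²)/(1/σ₀² + n/σ²) = n·σ₀²/(σ² + n·σ₀²) = 12·89538.5929/(3574.8441 + 12·89538.5929) = 1074463.1148/1078037.9589 = 0.9967.

0.9967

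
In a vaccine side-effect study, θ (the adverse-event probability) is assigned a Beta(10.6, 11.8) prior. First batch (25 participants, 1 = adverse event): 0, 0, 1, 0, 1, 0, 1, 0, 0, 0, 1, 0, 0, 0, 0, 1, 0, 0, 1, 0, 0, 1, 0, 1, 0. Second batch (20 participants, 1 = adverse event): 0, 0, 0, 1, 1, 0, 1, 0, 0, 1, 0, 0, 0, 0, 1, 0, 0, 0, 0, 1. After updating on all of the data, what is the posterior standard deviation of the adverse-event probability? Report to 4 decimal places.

The Beta prior is conjugate to a Binomial/Bernoulli likelihood; the update adds successes to α and failures to β.
After batch 1: Beta(10.6+8, 11.8+17) = Beta(18.6, 28.8).
After batch 2: Beta(18.6+6, 28.8+14) = Beta(24.6, 42.8).
Var = αβ/((α+β)²(α+β+1)) = 24.6·42.8/(67.4²·68.4) = 0.00338846; SD = √0.00338846 = 0.0582.

0.0582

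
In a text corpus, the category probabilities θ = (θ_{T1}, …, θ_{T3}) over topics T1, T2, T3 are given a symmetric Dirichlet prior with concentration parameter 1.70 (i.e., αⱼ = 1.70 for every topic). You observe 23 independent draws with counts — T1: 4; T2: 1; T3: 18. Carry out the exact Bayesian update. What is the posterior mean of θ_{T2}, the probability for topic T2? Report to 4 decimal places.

0.0961

The Dirichlet prior is conjugate to the Multinomial likelihood: each posterior αⱼ = prior αⱼ + observed count nⱼ.
Posterior concentration: (5.70, 2.70, 19.70), total = 28.10.
E[θ_{T2}|data] = α_{T2}/Σα = 2.70/28.10 = 0.0961.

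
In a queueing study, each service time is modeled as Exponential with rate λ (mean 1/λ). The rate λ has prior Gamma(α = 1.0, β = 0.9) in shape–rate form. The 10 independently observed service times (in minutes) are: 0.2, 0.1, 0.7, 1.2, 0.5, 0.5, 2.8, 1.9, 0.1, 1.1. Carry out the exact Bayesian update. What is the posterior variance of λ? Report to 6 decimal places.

0.110000

With a Gamma(shape α, rate β) prior on the exponential rate λ, the posterior after n observations with total T = Σxᵢ is Gamma(α+n, β+T).
Sum of observations T = 9.1 minutes; n = 10.
Posterior: Gamma(1.0+10, 0.9+9.1) = Gamma(11.0, 10.0).
Var = α/β² = 0.110000.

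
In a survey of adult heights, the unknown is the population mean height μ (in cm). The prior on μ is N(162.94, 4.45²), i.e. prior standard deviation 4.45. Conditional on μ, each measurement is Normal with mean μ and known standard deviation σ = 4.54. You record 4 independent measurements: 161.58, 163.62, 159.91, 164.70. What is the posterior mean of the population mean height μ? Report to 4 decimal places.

For Normal data with known variance σ², a Normal(μ₀, σ₀²) prior on μ is conjugate. Posterior precision = 1/σ₀² + n/σ²; posterior mean is the precision-weighted average of μ₀ and x̄.
Σxᵢ = 161.58 + 163.62 + 159.91 + 164.70 = 649.81, so n·x̄ = 649.81.
σ₀² = 4.45² = 19.8025, σ² = 4.54² = 20.6116; σ² + n·σ₀² = 20.6116 + 4·19.8025 = 99.8216.
Posterior mean = (μ₀/σ₀² + n·x̄/σ²)/(1/σ₀² + n/σ²) = (σ²·μ₀ + σ₀²·n·x̄)/(σ² + n·σ₀²) = (20.6116·162.94 + 19.8025·649.81)/99.8216 = 16226.316629/99.8216 = 162.5532.

162.5532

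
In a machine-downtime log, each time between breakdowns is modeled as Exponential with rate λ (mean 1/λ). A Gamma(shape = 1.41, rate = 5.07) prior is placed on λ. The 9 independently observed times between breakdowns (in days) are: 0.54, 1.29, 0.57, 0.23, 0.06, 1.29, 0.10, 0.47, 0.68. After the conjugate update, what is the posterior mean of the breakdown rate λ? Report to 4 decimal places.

1.0107

With a Gamma(shape α, rate β) prior on the exponential rate λ, the posterior after n observations with total T = Σxᵢ is Gamma(α+n, β+T).
Sum of observations T = 5.23 days; n = 9.
Posterior: Gamma(1.41+9, 5.07+5.23) = Gamma(10.41, 10.30).
Posterior mean of λ = α/β = 10.41/10.30 = 1.0107.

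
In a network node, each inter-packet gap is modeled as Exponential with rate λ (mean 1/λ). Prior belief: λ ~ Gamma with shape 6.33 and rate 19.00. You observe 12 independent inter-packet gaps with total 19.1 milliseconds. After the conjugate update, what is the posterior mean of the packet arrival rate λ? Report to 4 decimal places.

With a Gamma(shape α, rate β) prior on the exponential rate λ, the posterior after n observations with total T = Σxᵢ is Gamma(α+n, β+T).
Posterior: Gamma(6.33+12, 19.00+19.1) = Gamma(18.33, 38.10).
Posterior mean of λ = α/β = 18.33/38.10 = 0.4811.

0.4811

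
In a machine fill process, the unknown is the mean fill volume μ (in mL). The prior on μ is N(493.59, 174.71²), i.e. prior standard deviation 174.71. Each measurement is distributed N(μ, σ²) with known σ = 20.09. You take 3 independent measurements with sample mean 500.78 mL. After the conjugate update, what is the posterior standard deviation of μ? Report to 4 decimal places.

For Normal data with known variance σ², a Normal(μ₀, σ₀²) prior on μ is conjugate. Posterior precision = 1/σ₀² + n/σ²; posterior mean is the precision-weighted average of μ₀ and x̄.
σ₀² = 174.71² = 30523.5841, σ² = 20.09² = 403.6081; σ² + n·σ₀² = 403.6081 + 3·30523.5841 = 91974.3604.
Posterior precision = 1/σ₀² + n/σ² = 1/30523.5841 + 3/403.6081 = (σ² + n·σ₀²)/(σ₀²σ²) = 91974.3604/(30523.5841·403.6081); posterior variance σₙ² = σ₀²σ²/(σ² + n·σ₀²) = 30523.5841·403.6081/91974.3604 = 133.945653.
Posterior SD = √σₙ² = √(30523.5841·403.6081/91974.3604) = 11.5735.

11.5735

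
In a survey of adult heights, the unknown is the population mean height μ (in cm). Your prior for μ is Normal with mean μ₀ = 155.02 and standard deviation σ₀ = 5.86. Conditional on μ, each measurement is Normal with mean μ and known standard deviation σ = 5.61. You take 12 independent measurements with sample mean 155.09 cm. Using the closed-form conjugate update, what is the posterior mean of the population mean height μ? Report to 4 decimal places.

155.0850

For Normal data with known variance σ², a Normal(μ₀, σ₀²) prior on μ is conjugate. Posterior precision = 1/σ₀² + n/σ²; posterior mean is the precision-weighted average of μ₀ and x̄.
n·x̄ = 12·155.09 = 1861.08.
σ₀² = 5.86² = 34.3396, σ² = 5.61² = 31.4721; σ² + n·σ₀² = 31.4721 + 12·34.3396 = 443.5473.
Posterior mean = (μ₀/σ₀² + n·x̄/σ²)/(1/σ₀² + n/σ²) = (σ²·μ₀ + σ₀²·n·x̄)/(σ² + n·σ₀²) = (31.4721·155.02 + 34.3396·1861.08)/443.5473 = 68787.54771/443.5473 = 155.0850.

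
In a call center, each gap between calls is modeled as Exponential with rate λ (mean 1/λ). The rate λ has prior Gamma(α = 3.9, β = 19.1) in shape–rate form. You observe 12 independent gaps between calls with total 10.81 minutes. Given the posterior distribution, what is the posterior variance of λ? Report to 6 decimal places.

With a Gamma(shape α, rate β) prior on the exponential rate λ, the posterior after n observations with total T = Σxᵢ is Gamma(α+n, β+T).
Posterior: Gamma(3.9+12, 19.1+10.81) = Gamma(15.9, 29.91).
Var = α/β² = 0.017773.

0.017773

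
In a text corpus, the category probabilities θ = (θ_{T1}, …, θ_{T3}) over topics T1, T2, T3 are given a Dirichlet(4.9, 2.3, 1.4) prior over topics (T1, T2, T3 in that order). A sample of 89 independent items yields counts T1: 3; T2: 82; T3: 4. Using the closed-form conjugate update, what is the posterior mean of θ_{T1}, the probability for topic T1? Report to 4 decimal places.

0.0809

The Dirichlet prior is conjugate to the Multinomial likelihood: each posterior αⱼ = prior αⱼ + observed count nⱼ.
Posterior concentration: (7.9, 84.3, 5.4), total = 97.6.
E[θ_{T1}|data] = α_{T1}/Σα = 7.9/97.6 = 0.0809.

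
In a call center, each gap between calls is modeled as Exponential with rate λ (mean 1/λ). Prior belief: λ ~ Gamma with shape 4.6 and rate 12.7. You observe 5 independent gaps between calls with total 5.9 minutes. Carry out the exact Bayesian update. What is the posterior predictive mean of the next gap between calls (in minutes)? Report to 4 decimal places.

2.1628

With a Gamma(shape α, rate β) prior on the exponential rate λ, the posterior after n observations with total T = Σxᵢ is Gamma(α+n, β+T).
Posterior: Gamma(4.6+5, 12.7+5.9) = Gamma(9.6, 18.6).
The predictive distribution for the next observation is Lomax; its mean is β/(α−1) = 18.6/8.6 = 2.1628.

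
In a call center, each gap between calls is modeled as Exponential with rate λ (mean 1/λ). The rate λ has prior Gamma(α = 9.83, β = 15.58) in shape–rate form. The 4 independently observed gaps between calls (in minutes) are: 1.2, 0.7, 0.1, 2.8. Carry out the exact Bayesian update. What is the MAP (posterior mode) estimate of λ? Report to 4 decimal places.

With a Gamma(shape α, rate β) prior on the exponential rate λ, the posterior after n observations with total T = Σxᵢ is Gamma(α+n, β+T).
Sum of observations T = 4.8 minutes; n = 4.
Posterior: Gamma(9.83+4, 15.58+4.8) = Gamma(13.83, 20.38).
Mode = (α−1)/β = 0.6295.

0.6295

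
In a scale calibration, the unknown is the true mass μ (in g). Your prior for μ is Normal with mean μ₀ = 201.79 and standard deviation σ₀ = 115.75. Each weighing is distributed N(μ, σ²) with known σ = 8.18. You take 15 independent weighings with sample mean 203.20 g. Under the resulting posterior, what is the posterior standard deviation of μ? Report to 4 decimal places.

For Normal data with known variance σ², a Normal(μ₀, σ₀²) prior on μ is conjugate. Posterior precision = 1/σ₀² + n/σ²; posterior mean is the precision-weighted average of μ₀ and x̄.
σ₀² = 115.75² = 13398.0625, σ² = 8.18² = 66.9124; σ² + n·σ₀² = 66.9124 + 15·13398.0625 = 201037.8499.
Posterior precision = 1/σ₀² + n/σ² = 1/13398.0625 + 15/66.9124 = (σ² + n·σ₀²)/(σ₀²σ²) = 201037.8499/(13398.0625·66.9124); posterior variance σₙ² = σ₀²σ²/(σ² + n·σ₀²) = 13398.0625·66.9124/201037.8499 = 4.459342.
Posterior SD = √σₙ² = √(13398.0625·66.9124/201037.8499) = 2.1117.

2.1117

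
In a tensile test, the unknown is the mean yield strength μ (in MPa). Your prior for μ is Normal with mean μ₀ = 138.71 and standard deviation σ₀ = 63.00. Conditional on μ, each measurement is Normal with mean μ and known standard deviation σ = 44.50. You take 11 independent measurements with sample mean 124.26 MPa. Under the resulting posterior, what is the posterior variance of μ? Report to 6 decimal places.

For Normal data with known variance σ², a Normal(μ₀, σ₀²) prior on μ is conjugate. Posterior precision = 1/σ₀² + n/σ²; posterior mean is the precision-weighted average of μ₀ and x̄.
σ₀² = 63.00² = 3969, σ² = 44.50² = 1980.25; σ² + n·σ₀² = 1980.25 + 11·3969 = 45639.25.
Posterior precision = 1/σ₀² + n/σ² = 1/3969 + 11/1980.25 = (σ² + n·σ₀²)/(σ₀²σ²) = 45639.25/(3969·1980.25); posterior variance σₙ² = σ₀²σ²/(σ² + n·σ₀²) = 3969·1980.25/45639.25 = 172.211687.

172.211687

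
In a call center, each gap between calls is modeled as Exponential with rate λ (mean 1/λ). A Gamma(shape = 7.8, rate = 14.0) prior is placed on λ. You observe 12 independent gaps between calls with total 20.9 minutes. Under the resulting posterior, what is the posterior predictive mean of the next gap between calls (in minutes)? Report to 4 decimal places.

With a Gamma(shape α, rate β) prior on the exponential rate λ, the posterior after n observations with total T = Σxᵢ is Gamma(α+n, β+T).
Posterior: Gamma(7.8+12, 14.0+20.9) = Gamma(19.8, 34.9).
The predictive distribution for the next observation is Lomax; its mean is β/(α−1) = 34.9/18.8 = 1.8564.

1.8564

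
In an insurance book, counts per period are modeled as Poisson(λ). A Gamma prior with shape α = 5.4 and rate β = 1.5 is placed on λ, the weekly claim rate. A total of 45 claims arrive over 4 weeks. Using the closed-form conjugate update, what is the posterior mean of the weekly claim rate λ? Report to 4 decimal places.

With a Gamma(shape α, rate β) prior, the Poisson likelihood is conjugate: the posterior is Gamma(α + ΣXᵢ, β + n).
Posterior: Gamma(α+S, β+n) = Gamma(5.4+45, 1.5+4) = Gamma(50.4, 5.5).
Posterior mean = α/β = 50.4/5.5 = 9.1636.

9.1636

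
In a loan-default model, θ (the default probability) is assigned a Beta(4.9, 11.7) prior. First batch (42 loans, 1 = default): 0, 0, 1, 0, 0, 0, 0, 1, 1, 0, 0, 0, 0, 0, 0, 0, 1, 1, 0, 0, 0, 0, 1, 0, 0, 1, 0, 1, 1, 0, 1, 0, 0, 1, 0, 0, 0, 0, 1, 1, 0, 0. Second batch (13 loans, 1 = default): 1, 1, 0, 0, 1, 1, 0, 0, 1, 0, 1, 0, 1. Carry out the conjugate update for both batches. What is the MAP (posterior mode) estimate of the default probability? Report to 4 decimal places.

0.3434

The Beta prior is conjugate to a Binomial/Bernoulli likelihood; the update adds successes to α and failures to β.
After batch 1: Beta(4.9+13, 11.7+29) = Beta(17.9, 40.7).
After batch 2: Beta(17.9+7, 40.7+6) = Beta(24.9, 46.7).
Mode of Beta(a,b) for a,b>1 is (a−1)/(a+b−2) = 23.9/69.6 = 0.3434.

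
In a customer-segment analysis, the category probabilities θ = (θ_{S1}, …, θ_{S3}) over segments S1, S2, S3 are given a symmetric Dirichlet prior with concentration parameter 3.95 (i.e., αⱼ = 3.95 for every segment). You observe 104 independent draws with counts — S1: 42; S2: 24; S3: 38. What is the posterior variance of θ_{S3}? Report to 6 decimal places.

0.001977

The Dirichlet prior is conjugate to the Multinomial likelihood: each posterior αⱼ = prior αⱼ + observed count nⱼ.
Posterior concentration: (45.95, 27.95, 41.95), total = 115.85.
Var[θ_j] = α_j(Σα−α_j)/((Σα)²(Σα+1)) = 41.95·73.90/(115.85²·116.85) = 0.001977.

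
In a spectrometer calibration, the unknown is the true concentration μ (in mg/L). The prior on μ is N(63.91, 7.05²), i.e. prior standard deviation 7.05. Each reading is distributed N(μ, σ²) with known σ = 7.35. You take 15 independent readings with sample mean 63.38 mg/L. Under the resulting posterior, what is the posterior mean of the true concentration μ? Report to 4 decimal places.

For Normal data with known variance σ², a Normal(μ₀, σ₀²) prior on μ is conjugate. Posterior precision = 1/σ₀² + n/σ²; posterior mean is the precision-weighted average of μ₀ and x̄.
n·x̄ = 15·63.38 = 950.7.
σ₀² = 7.05² = 49.7025, σ² = 7.35² = 54.0225; σ² + n·σ₀² = 54.0225 + 15·49.7025 = 799.56.
Posterior mean = (μ₀/σ₀² + n·x̄/σ²)/(1/σ₀² + n/σ²) = (σ²·μ₀ + σ₀²·n·x̄)/(σ² + n·σ₀²) = (54.0225·63.91 + 49.7025·950.7)/799.56 = 50704.744725/799.56 = 63.4158.

63.4158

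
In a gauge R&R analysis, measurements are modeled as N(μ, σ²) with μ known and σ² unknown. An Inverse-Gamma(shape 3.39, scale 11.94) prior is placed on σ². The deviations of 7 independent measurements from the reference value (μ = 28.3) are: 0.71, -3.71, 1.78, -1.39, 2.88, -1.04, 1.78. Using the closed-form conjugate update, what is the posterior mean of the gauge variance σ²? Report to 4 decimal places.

4.7363

With known mean μ and an Inverse-Gamma(α, β) prior on σ², the Normal likelihood is conjugate: posterior is Inv-Gamma(α + n/2, β + Σ(xᵢ−μ)²/2).
Σ(xᵢ−μ)² = (0.71)² + (-3.71)² + (1.78)² + (-1.39)² + (2.88)² + (-1.04)² + (1.78)² = 31.9131.
Posterior: Inv-Gamma(3.39 + 7/2, 11.94 + 31.9131/2) = Inv-Gamma(6.89, 27.89655).
E[σ²|data] = β/(α−1) = 27.89655/5.89 = 4.7363.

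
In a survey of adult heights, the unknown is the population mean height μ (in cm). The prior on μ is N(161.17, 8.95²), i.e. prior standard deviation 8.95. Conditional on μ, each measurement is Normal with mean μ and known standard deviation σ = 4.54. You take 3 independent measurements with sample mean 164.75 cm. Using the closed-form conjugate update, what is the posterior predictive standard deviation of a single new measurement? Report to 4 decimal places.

For Normal data with known variance σ², a Normal(μ₀, σ₀²) prior on μ is conjugate. Posterior precision = 1/σ₀² + n/σ²; posterior mean is the precision-weighted average of μ₀ and x̄.
σ₀² = 8.95² = 80.1025, σ² = 4.54² = 20.6116; σ² + n·σ₀² = 20.6116 + 3·80.1025 = 260.9191.
Posterior precision = 1/σ₀² + n/σ² = 1/80.1025 + 3/20.6116 = (σ² + n·σ₀²)/(σ₀²σ²) = 260.9191/(80.1025·20.6116); posterior variance σₙ² = σ₀²σ²/(σ² + n·σ₀²) = 80.1025·20.6116/260.9191 = 6.327788.
Predictive variance for one new observation = σₙ² + σ² = 80.1025·20.6116/260.9191 + 20.6116 = σ²·(σ₀² + 260.9191)/260.9191 = 20.6116·341.0216/260.9191 = 26.939388; SD = √(20.6116·341.0216/260.9191) = 5.1903.

5.1903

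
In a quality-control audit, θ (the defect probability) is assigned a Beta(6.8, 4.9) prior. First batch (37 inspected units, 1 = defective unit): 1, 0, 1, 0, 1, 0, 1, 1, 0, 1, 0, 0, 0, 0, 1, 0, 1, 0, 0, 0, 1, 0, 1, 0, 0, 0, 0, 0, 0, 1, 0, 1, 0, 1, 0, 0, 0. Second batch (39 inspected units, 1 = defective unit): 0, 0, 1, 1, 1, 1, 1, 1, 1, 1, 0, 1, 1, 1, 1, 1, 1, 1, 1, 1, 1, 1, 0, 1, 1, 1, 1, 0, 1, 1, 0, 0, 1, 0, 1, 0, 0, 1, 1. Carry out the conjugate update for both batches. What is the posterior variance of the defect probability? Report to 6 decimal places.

The Beta prior is conjugate to a Binomial/Bernoulli likelihood; the update adds successes to α and failures to β.
After batch 1: Beta(6.8+13, 4.9+24) = Beta(19.8, 28.9).
After batch 2: Beta(19.8+29, 28.9+10) = Beta(48.8, 38.9).
Var = αβ/((α+β)²(α+β+1)) = 48.8·38.9/(87.7²·88.7) = 0.002783.

0.002783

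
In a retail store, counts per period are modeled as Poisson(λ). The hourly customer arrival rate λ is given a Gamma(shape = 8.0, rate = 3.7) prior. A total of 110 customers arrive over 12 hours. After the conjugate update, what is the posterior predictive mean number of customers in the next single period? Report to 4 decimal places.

7.5159

With a Gamma(shape α, rate β) prior, the Poisson likelihood is conjugate: the posterior is Gamma(α + ΣXᵢ, β + n).
Posterior: Gamma(α+S, β+n) = Gamma(8.0+110, 3.7+12) = Gamma(118.0, 15.7).
The predictive distribution for one future period is NegBinom with mean α/β = 7.5159.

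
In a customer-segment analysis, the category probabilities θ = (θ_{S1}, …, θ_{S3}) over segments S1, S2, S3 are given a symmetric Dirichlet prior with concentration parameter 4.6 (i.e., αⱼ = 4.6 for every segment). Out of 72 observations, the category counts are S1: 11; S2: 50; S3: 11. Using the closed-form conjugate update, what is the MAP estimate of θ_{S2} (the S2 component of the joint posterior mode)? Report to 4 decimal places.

The Dirichlet prior is conjugate to the Multinomial likelihood: each posterior αⱼ = prior αⱼ + observed count nⱼ.
Posterior concentration: (15.6, 54.6, 15.6), total = 85.8.
Joint mode component: (α_{S2}−1)/(Σα−K) = 53.6/82.8 = 0.6473.

0.6473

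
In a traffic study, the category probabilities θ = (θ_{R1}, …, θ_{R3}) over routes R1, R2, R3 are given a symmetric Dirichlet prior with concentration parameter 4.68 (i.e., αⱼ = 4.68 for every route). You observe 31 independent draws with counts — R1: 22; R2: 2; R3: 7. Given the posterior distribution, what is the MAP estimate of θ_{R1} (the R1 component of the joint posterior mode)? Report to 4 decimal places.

The Dirichlet prior is conjugate to the Multinomial likelihood: each posterior αⱼ = prior αⱼ + observed count nⱼ.
Posterior concentration: (26.68, 6.68, 11.68), total = 45.04.
Joint mode component: (α_{R1}−1)/(Σα−K) = 25.68/42.04 = 0.6108.

0.6108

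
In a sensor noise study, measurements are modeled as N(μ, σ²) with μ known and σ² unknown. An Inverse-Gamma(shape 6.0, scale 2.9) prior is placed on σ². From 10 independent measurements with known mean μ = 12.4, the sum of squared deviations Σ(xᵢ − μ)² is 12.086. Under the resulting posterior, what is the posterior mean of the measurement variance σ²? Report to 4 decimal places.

With known mean μ and an Inverse-Gamma(α, β) prior on σ², the Normal likelihood is conjugate: posterior is Inv-Gamma(α + n/2, β + Σ(xᵢ−μ)²/2).
Posterior: Inv-Gamma(6.0 + 10/2, 2.9 + 12.086/2) = Inv-Gamma(11.00, 8.9430).
E[σ²|data] = β/(α−1) = 8.9430/10.00 = 0.8943.

0.8943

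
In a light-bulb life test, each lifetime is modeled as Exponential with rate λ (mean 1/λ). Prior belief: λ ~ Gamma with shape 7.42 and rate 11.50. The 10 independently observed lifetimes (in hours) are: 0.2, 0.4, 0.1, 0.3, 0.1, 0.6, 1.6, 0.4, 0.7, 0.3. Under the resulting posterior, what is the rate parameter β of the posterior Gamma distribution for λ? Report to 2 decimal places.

16.20

With a Gamma(shape α, rate β) prior on the exponential rate λ, the posterior after n observations with total T = Σxᵢ is Gamma(α+n, β+T).
Sum of observations T = 4.7 hours; n = 10.
Posterior: Gamma(7.42+10, 11.50+4.7) = Gamma(17.42, 16.20).
Posterior β = 16.20.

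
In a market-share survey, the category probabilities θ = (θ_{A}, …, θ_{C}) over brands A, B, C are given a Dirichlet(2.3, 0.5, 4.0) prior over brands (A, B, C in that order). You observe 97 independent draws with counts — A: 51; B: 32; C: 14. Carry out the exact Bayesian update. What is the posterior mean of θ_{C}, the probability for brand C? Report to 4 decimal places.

0.1734

The Dirichlet prior is conjugate to the Multinomial likelihood: each posterior αⱼ = prior αⱼ + observed count nⱼ.
Posterior concentration: (53.3, 32.5, 18.0), total = 103.8.
E[θ_{C}|data] = α_{C}/Σα = 18.0/103.8 = 0.1734.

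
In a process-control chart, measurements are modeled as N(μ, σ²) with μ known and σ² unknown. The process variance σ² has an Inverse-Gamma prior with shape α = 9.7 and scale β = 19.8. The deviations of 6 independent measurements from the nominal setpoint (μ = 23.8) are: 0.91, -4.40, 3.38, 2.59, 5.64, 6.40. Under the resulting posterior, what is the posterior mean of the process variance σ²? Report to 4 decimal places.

With known mean μ and an Inverse-Gamma(α, β) prior on σ², the Normal likelihood is conjugate: posterior is Inv-Gamma(α + n/2, β + Σ(xᵢ−μ)²/2).
Σ(xᵢ−μ)² = (0.91)² + (-4.40)² + (3.38)² + (2.59)² + (5.64)² + (6.40)² = 111.0902.
Posterior: Inv-Gamma(9.7 + 6/2, 19.8 + 111.0902/2) = Inv-Gamma(12.70, 75.34510).
E[σ²|data] = β/(α−1) = 75.34510/11.70 = 6.4398.

6.4398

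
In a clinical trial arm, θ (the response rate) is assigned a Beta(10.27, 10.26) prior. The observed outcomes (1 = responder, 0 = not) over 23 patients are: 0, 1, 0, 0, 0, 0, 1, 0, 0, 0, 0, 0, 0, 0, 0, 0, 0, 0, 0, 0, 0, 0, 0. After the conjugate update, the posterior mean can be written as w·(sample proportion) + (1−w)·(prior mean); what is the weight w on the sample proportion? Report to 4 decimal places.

0.5284

The Beta prior is conjugate to a Binomial/Bernoulli likelihood; the update adds successes to α and failures to β.
Posterior mean = (α₀+k)/(α₀+β₀+n) = [n/(α₀+β₀+n)]·(k/n) + [(α₀+β₀)/(α₀+β₀+n)]·α₀/(α₀+β₀), so only n and the prior enter the weight.
The weight on the data is w = n/(α₀+β₀+n) = 23/(10.27+10.26+23) = 23/43.53 = 0.5284.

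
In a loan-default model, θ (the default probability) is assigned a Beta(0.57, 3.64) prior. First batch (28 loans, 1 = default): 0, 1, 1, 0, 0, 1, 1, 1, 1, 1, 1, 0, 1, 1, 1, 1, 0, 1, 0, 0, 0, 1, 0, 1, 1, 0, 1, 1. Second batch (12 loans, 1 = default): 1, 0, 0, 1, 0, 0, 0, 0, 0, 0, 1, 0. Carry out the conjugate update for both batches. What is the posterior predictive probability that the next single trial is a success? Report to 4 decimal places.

0.4879

The Beta prior is conjugate to a Binomial/Bernoulli likelihood; the update adds successes to α and failures to β.
After batch 1: Beta(0.57+18, 3.64+10) = Beta(18.57, 13.64).
After batch 2: Beta(18.57+3, 13.64+9) = Beta(21.57, 22.64).
For a single future Bernoulli trial, P(success | data) = α/(α+β) = 0.4879.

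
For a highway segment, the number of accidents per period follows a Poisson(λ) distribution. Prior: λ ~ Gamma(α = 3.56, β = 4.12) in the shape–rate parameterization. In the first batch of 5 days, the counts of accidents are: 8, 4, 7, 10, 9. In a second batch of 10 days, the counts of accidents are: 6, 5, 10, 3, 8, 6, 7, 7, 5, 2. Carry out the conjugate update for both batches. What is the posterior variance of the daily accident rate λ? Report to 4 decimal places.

0.2751

With a Gamma(shape α, rate β) prior, the Poisson likelihood is conjugate: the posterior is Gamma(α + ΣXᵢ, β + n).
Batch 1: sum of counts S = 38 over n = 5 days.
After batch 1: Gamma(α+S, β+n) = Gamma(3.56+38, 4.12+5) = Gamma(41.56, 9.12).
Batch 2: sum of counts S = 59 over n = 10 days.
After batch 2: Gamma(α+S, β+n) = Gamma(41.56+59, 9.12+10) = Gamma(100.56, 19.12).
Var = α/β² = 100.56/19.12² = 0.2751.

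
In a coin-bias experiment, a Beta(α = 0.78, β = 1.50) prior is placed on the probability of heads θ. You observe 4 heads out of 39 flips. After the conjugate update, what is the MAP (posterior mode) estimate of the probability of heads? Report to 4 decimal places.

0.0962

The Beta prior is conjugate to a Binomial/Bernoulli likelihood; the update adds successes to α and failures to β.
Posterior: Beta(α+k, β+n−k) = Beta(0.78+4, 1.50+35) = Beta(4.78, 36.50).
Mode of Beta(a,b) for a,b>1 is (a−1)/(a+b−2) = 3.78/39.28 = 0.0962.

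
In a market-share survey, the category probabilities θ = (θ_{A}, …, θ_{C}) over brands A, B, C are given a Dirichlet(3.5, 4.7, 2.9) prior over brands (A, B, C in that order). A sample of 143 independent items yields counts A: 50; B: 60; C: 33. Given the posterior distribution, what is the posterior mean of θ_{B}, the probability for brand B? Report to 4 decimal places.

The Dirichlet prior is conjugate to the Multinomial likelihood: each posterior αⱼ = prior αⱼ + observed count nⱼ.
Posterior concentration: (53.5, 64.7, 35.9), total = 154.1.
E[θ_{B}|data] = α_{B}/Σα = 64.7/154.1 = 0.4199.

0.4199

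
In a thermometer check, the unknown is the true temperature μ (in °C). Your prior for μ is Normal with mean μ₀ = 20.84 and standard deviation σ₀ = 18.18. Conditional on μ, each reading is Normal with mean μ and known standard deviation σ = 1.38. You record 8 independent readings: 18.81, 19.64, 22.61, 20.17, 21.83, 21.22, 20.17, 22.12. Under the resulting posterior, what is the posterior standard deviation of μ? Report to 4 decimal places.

For Normal data with known variance σ², a Normal(μ₀, σ₀²) prior on μ is conjugate. Posterior precision = 1/σ₀² + n/σ²; posterior mean is the precision-weighted average of μ₀ and x̄.
σ₀² = 18.18² = 330.5124, σ² = 1.38² = 1.9044; σ² + n·σ₀² = 1.9044 + 8·330.5124 = 2646.0036.
Posterior precision = 1/σ₀² + n/σ² = 1/330.5124 + 8/1.9044 = (σ² + n·σ₀²)/(σ₀²σ²) = 2646.0036/(330.5124·1.9044); posterior variance σₙ² = σ₀²σ²/(σ² + n·σ₀²) = 330.5124·1.9044/2646.0036 = 0.237879.
Posterior SD = √σₙ² = √(330.5124·1.9044/2646.0036) = 0.4877.

0.4877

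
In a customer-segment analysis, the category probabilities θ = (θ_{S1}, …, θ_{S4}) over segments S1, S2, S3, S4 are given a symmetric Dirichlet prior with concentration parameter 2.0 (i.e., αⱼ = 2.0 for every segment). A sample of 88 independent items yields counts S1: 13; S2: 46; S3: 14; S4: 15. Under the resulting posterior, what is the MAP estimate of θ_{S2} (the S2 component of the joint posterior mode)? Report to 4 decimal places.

The Dirichlet prior is conjugate to the Multinomial likelihood: each posterior αⱼ = prior αⱼ + observed count nⱼ.
Posterior concentration: (15.0, 48.0, 16.0, 17.0), total = 96.0.
Joint mode component: (α_{S2}−1)/(Σα−K) = 47.0/92.0 = 0.5109.

0.5109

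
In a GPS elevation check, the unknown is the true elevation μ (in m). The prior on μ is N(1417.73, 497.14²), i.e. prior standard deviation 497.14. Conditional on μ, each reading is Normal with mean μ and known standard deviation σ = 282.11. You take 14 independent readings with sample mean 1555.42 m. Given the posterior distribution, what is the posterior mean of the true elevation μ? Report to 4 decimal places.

1552.3242

For Normal data with known variance σ², a Normal(μ₀, σ₀²) prior on μ is conjugate. Posterior precision = 1/σ₀² + n/σ²; posterior mean is the precision-weighted average of μ₀ and x̄.
n·x̄ = 14·1555.42 = 21775.88.
σ₀² = 497.14² = 247148.1796, σ² = 282.11² = 79586.0521; σ² + n·σ₀² = 79586.0521 + 14·247148.1796 = 3539660.5665.
Posterior mean = (μ₀/σ₀² + n·x̄/σ²)/(1/σ₀² + n/σ²) = (σ²·μ₀ + σ₀²·n·x̄)/(σ² + n·σ₀²) = (79586.0521·1417.73 + 247148.1796·21775.88)/3539660.5665 = 5494700634.831781/3539660.5665 = 1552.3242.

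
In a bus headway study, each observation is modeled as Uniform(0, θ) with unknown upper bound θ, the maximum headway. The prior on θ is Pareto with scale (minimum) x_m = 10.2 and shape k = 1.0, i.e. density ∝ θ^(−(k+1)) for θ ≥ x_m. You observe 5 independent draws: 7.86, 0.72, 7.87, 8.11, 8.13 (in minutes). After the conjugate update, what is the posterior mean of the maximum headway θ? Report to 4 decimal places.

A Pareto(scale x_m, shape k) prior on the upper bound θ of Uniform(0, θ) is conjugate: posterior is Pareto(max(x_m, max xᵢ), k + n).
Sample maximum = 8.13; prior scale x_m = 10.2 → posterior scale = max = 10.20.
Posterior shape = 1.0 + 5 = 6.0.
E[θ|data] = k·x_m/(k−1) = 6.0·10.20/5.0 = 12.2400.

12.2400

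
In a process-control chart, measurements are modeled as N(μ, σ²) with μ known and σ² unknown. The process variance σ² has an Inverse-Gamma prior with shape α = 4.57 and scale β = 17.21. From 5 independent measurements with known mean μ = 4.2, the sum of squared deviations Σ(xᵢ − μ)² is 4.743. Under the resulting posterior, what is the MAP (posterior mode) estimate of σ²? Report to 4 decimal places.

With known mean μ and an Inverse-Gamma(α, β) prior on σ², the Normal likelihood is conjugate: posterior is Inv-Gamma(α + n/2, β + Σ(xᵢ−μ)²/2).
Posterior: Inv-Gamma(4.57 + 5/2, 17.21 + 4.743/2) = Inv-Gamma(7.07, 19.5815).
Mode = β/(α+1) = 19.5815/8.07 = 2.4265.

2.4265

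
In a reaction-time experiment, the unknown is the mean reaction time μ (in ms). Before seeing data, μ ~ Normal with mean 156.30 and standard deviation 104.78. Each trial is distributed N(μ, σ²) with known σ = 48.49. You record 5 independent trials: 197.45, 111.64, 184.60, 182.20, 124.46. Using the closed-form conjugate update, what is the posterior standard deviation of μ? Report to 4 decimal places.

21.2354

For Normal data with known variance σ², a Normal(μ₀, σ₀²) prior on μ is conjugate. Posterior precision = 1/σ₀² + n/σ²; posterior mean is the precision-weighted average of μ₀ and x̄.
σ₀² = 104.78² = 10978.8484, σ² = 48.49² = 2351.2801; σ² + n·σ₀² = 2351.2801 + 5·10978.8484 = 57245.5221.
Posterior precision = 1/σ₀² + n/σ² = 1/10978.8484 + 5/2351.2801 = (σ² + n·σ₀²)/(σ₀²σ²) = 57245.5221/(10978.8484·2351.2801); posterior variance σₙ² = σ₀²σ²/(σ² + n·σ₀²) = 10978.8484·2351.2801/57245.5221 = 450.940909.
Posterior SD = √σₙ² = √(10978.8484·2351.2801/57245.5221) = 21.2354.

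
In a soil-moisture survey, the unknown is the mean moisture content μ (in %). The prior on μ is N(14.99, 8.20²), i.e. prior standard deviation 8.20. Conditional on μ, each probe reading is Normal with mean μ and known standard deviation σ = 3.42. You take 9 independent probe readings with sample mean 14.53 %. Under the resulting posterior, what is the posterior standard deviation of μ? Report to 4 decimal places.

For Normal data with known variance σ², a Normal(μ₀, σ₀²) prior on μ is conjugate. Posterior precision = 1/σ₀² + n/σ²; posterior mean is the precision-weighted average of μ₀ and x̄.
σ₀² = 8.20² = 67.24, σ² = 3.42² = 11.6964; σ² + n·σ₀² = 11.6964 + 9·67.24 = 616.8564.
Posterior precision = 1/σ₀² + n/σ² = 1/67.24 + 9/11.6964 = (σ² + n·σ₀²)/(σ₀²σ²) = 616.8564/(67.24·11.6964); posterior variance σₙ² = σ₀²σ²/(σ² + n·σ₀²) = 67.24·11.6964/616.8564 = 1.274958.
Posterior SD = √σₙ² = √(67.24·11.6964/616.8564) = 1.1291.

1.1291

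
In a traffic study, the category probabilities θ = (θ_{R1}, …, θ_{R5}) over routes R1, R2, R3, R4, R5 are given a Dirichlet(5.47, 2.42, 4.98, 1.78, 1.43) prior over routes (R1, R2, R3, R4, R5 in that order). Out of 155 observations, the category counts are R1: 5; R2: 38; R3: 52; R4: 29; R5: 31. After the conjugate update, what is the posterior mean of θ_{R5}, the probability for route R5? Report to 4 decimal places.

The Dirichlet prior is conjugate to the Multinomial likelihood: each posterior αⱼ = prior αⱼ + observed count nⱼ.
Posterior concentration: (10.47, 40.42, 56.98, 30.78, 32.43), total = 171.08.
E[θ_{R5}|data] = α_{R5}/Σα = 32.43/171.08 = 0.1896.

0.1896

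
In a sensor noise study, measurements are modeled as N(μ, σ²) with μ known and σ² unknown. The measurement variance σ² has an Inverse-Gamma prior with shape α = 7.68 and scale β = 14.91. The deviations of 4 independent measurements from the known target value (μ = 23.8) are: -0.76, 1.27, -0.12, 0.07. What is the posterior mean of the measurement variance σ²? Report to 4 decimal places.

With known mean μ and an Inverse-Gamma(α, β) prior on σ², the Normal likelihood is conjugate: posterior is Inv-Gamma(α + n/2, β + Σ(xᵢ−μ)²/2).
Σ(xᵢ−μ)² = (-0.76)² + (1.27)² + (-0.12)² + (0.07)² = 2.2098.
Posterior: Inv-Gamma(7.68 + 4/2, 14.91 + 2.2098/2) = Inv-Gamma(9.68, 16.01490).
E[σ²|data] = β/(α−1) = 16.01490/8.68 = 1.8450.

1.8450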